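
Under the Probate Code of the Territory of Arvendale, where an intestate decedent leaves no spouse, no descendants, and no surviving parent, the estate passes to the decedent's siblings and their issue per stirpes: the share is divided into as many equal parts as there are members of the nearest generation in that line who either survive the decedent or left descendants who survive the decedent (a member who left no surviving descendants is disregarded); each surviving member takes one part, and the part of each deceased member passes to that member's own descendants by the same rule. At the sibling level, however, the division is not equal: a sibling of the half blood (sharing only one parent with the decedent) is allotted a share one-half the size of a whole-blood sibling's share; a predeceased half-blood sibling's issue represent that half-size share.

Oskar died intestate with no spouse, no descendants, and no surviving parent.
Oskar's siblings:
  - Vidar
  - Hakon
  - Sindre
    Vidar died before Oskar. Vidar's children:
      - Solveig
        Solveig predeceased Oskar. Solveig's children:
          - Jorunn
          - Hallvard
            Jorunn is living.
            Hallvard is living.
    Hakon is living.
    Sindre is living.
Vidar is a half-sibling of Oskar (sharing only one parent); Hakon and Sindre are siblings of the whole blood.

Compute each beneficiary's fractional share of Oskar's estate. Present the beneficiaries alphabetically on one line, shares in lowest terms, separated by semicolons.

Hakon 2/5; Hallvard 1/10; Jorunn 1/10; Sindre 2/5

No spouse, descendants, or parent survives, so the estate passes to Oskar's siblings per stirpes.
Half-blood siblings count for one-half the weight of whole-blood siblings at the initial division.
Dividing 1 in proportion to weights (total weight 5/2): Vidar (weight 1/2) → 1/5; Hakon (weight 1) → 2/5; Sindre (weight 1) → 2/5.
Vidar predeceased; the 1/5 allotted to Vidar's branch passes to Vidar's issue by representation.
Solveig's line is the sole branch at this level, so the full 1/5 passes to Solveig's issue by representation.
The 1/5 is divided into 2 equal shares of 1/10 among Jorunn, Hallvard.
Jorunn is living and takes 1/10.
Hallvard is living and takes 1/10.
Hakon is living and takes 2/5.
Sindre is living and takes 2/5.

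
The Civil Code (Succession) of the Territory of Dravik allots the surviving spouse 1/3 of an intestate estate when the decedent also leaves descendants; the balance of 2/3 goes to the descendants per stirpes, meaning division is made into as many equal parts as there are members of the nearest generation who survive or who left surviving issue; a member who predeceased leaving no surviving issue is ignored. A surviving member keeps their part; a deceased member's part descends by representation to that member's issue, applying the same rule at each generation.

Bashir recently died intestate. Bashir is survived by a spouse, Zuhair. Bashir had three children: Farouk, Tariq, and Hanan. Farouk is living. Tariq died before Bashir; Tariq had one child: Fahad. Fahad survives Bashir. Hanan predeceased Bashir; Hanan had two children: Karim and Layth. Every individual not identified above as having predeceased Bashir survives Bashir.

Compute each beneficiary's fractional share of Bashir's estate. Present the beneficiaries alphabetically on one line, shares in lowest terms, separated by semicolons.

Zuhair, as surviving spouse, takes 1/3.
The remaining 2/3 passes to Bashir's descendants per stirpes.
The 2/3 is divided into 3 equal shares of 2/9 among Farouk, Tariq, Hanan.
Farouk is living and takes 2/9.
Tariq predeceased; the 2/9 allotted to Tariq's branch passes to Tariq's issue by representation.
Fahad is the sole taker at this level and receives the full 2/9.
Hanan predeceased; the 2/9 allotted to Hanan's branch passes to Hanan's issue by representation.
The 2/9 is divided into 2 equal shares of 1/9 among Karim, Layth.
Karim is living and takes 1/9.
Layth is living and takes 1/9.

Fahad 2/9; Farouk 2/9; Karim 1/9; Layth 1/9; Zuhair 1/3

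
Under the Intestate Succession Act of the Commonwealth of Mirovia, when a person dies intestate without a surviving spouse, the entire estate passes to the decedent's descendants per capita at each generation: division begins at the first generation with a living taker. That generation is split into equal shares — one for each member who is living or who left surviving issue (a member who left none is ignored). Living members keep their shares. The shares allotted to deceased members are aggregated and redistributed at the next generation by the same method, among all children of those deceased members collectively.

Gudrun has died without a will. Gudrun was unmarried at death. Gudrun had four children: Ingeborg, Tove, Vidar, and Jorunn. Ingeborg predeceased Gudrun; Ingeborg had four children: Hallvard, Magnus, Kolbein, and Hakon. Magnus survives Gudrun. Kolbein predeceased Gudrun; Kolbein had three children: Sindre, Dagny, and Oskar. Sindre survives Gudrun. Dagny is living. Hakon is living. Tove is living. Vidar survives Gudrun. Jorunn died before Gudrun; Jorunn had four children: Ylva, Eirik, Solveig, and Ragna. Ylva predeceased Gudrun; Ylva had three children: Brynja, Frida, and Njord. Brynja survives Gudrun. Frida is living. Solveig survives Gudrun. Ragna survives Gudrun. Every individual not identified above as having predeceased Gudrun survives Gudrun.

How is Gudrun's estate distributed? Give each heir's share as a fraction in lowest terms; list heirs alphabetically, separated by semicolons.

Brynja 1/48; Dagny 1/48; Eirik 1/16; Frida 1/48; Hakon 1/16; Hallvard 1/16; Magnus 1/16; Njord 1/48; Oskar 1/48; Ragna 1/16; Sindre 1/48; Solveig 1/16; Tove 1/4; Vidar 1/4

There is no surviving spouse, so the entire estate passes to Gudrun's descendants per capita at each generation.
At generation 1 (Ingeborg, Tove, Vidar, Jorunn) there are 4 shares of (1)/4 = 1/4 each.
Living: Tove and Vidar — each takes 1/4.
Deceased: Ingeborg and Jorunn. Their combined 1/2 is pooled and carried to generation 2.
At generation 2 (Hallvard, Magnus, Kolbein, Hakon, Ylva, Eirik, Solveig, Ragna) there are 8 shares of (1/2)/8 = 1/16 each.
Living: Hallvard, Magnus, Hakon, Eirik, Solveig, and Ragna — each takes 1/16.
Deceased: Kolbein and Ylva. Their combined 1/8 is pooled and carried to generation 3.
At generation 3 (Sindre, Dagny, Oskar, Brynja, Frida, Njord) there are 6 shares of (1/8)/6 = 1/48 each.
Living: Sindre, Dagny, Oskar, Brynja, Frida, and Njord — each takes 1/48.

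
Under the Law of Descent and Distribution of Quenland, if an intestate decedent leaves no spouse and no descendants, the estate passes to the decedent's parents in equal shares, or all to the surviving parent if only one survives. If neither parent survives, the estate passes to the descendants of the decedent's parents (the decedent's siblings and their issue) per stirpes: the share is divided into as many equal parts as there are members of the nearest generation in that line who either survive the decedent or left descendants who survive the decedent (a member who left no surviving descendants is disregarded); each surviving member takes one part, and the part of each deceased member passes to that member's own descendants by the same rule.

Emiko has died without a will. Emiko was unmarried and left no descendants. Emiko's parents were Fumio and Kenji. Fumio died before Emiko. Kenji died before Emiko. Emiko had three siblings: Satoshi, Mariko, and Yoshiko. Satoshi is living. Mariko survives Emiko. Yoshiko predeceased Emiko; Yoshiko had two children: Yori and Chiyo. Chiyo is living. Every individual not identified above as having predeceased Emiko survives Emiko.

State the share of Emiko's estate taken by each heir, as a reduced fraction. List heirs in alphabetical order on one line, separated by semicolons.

Neither parent survives and there are no descendants, so the estate passes to Emiko's siblings and their issue per stirpes.
The estate is divided into 3 equal shares of 1/3 among Satoshi, Mariko, Yoshiko.
Satoshi is living and takes 1/3.
Mariko is living and takes 1/3.
Yoshiko predeceased; the 1/3 allotted to Yoshiko's branch passes to Yoshiko's issue by representation.
The 1/3 is divided into 2 equal shares of 1/6 among Yori, Chiyo.
Yori is living and takes 1/6.
Chiyo is living and takes 1/6.

Chiyo 1/6; Mariko 1/3; Satoshi 1/3; Yori 1/6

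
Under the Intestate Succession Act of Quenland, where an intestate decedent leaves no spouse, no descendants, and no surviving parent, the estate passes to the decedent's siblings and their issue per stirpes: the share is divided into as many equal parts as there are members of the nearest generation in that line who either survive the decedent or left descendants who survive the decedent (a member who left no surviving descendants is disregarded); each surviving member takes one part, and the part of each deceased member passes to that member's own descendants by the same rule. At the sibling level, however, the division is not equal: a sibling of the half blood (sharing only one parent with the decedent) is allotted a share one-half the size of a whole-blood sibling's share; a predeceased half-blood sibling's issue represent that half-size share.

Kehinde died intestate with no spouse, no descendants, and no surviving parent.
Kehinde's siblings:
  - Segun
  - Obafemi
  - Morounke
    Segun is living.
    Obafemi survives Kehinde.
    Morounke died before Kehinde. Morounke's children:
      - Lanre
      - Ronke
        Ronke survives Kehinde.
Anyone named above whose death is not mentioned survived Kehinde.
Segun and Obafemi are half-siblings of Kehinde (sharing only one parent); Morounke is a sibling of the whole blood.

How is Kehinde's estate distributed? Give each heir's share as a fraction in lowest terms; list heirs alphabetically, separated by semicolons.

No spouse, descendants, or parent survives, so the estate passes to Kehinde's siblings per stirpes.
Half-blood siblings count for one-half the weight of whole-blood siblings at the initial division.
Dividing 1 in proportion to weights (total weight 2): Segun (weight 1/2) → 1/4; Obafemi (weight 1/2) → 1/4; Morounke (weight 1) → 1/2.
Segun is living and takes 1/4.
Obafemi is living and takes 1/4.
Morounke predeceased; the 1/2 allotted to Morounke's branch passes to Morounke's issue by representation.
The 1/2 is divided into 2 equal shares of 1/4 among Lanre, Ronke.
Lanre is living and takes 1/4.
Ronke is living and takes 1/4.

Lanre 1/4; Obafemi 1/4; Ronke 1/4; Segun 1/4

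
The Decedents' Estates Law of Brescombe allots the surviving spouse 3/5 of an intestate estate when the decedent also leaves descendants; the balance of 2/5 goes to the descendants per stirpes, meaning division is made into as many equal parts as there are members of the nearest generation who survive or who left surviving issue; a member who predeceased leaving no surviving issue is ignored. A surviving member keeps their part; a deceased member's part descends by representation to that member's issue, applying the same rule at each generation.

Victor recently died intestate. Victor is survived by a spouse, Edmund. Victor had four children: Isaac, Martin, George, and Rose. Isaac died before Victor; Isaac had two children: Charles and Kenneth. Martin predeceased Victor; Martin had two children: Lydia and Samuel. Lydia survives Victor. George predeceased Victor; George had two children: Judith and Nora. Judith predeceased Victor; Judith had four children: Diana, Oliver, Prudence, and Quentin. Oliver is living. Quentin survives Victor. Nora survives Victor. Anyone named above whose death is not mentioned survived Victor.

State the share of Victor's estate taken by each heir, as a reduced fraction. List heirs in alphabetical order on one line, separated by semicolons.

Edmund, as surviving spouse, takes 3/5.
The remaining 2/5 passes to Victor's descendants per stirpes.
The 2/5 is divided into 4 equal shares of 1/10 among Isaac, Martin, George, Rose.
Isaac predeceased; the 1/10 allotted to Isaac's branch passes to Isaac's issue by representation.
The 1/10 is divided into 2 equal shares of 1/20 among Charles, Kenneth.
Charles is living and takes 1/20.
Kenneth is living and takes 1/20.
Martin predeceased; the 1/10 allotted to Martin's branch passes to Martin's issue by representation.
The 1/10 is divided into 2 equal shares of 1/20 among Lydia, Samuel.
Lydia is living and takes 1/20.
Samuel is living and takes 1/20.
George predeceased; the 1/10 allotted to George's branch passes to George's issue by representation.
The 1/10 is divided into 2 equal shares of 1/20 among Judith, Nora.
Judith predeceased; the 1/20 allotted to Judith's branch passes to Judith's issue by representation.
The 1/20 is divided into 4 equal shares of 1/80 among Diana, Oliver, Prudence, Quentin.
Diana is living and takes 1/80.
Oliver is living and takes 1/80.
Prudence is living and takes 1/80.
Quentin is living and takes 1/80.
Nora is living and takes 1/20.
Rose is living and takes 1/10.

Charles 1/20; Diana 1/80; Edmund 3/5; Kenneth 1/20; Lydia 1/20; Nora 1/20; Oliver 1/80; Prudence 1/80; Quentin 1/80; Rose 1/10; Samuel 1/20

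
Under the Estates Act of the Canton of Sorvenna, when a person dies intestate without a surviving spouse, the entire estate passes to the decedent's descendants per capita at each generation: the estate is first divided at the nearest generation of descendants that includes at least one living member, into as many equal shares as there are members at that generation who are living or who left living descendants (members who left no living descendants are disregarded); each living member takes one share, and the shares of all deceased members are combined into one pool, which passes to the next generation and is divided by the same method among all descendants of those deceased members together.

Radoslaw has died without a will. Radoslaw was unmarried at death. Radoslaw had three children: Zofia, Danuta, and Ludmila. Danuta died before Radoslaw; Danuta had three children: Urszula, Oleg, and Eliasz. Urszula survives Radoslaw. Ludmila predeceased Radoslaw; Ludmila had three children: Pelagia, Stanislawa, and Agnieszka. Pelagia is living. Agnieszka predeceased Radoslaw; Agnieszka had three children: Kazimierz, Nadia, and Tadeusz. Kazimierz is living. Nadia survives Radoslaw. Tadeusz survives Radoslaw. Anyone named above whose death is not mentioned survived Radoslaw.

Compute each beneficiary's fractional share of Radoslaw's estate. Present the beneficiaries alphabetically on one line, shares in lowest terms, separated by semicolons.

There is no surviving spouse, so the entire estate passes to Radoslaw's descendants per capita at each generation.
At generation 1 (Zofia, Danuta, Ludmila) there are 3 shares of (1)/3 = 1/3 each.
Living: Zofia — each takes 1/3.
Deceased: Danuta and Ludmila. Their combined 2/3 is pooled and carried to generation 2.
At generation 2 (Urszula, Oleg, Eliasz, Pelagia, Stanislawa, Agnieszka) there are 6 shares of (2/3)/6 = 1/9 each.
Living: Urszula, Oleg, Eliasz, Pelagia, and Stanislawa — each takes 1/9.
Deceased: Agnieszka. That 1/9 share is carried to generation 3.
At generation 3 (Kazimierz, Nadia, Tadeusz) there are 3 shares of (1/9)/3 = 1/27 each.
Living: Kazimierz, Nadia, and Tadeusz — each takes 1/27.

Eliasz 1/9; Kazimierz 1/27; Nadia 1/27; Oleg 1/9; Pelagia 1/9; Stanislawa 1/9; Tadeusz 1/27; Urszula 1/9; Zofia 1/3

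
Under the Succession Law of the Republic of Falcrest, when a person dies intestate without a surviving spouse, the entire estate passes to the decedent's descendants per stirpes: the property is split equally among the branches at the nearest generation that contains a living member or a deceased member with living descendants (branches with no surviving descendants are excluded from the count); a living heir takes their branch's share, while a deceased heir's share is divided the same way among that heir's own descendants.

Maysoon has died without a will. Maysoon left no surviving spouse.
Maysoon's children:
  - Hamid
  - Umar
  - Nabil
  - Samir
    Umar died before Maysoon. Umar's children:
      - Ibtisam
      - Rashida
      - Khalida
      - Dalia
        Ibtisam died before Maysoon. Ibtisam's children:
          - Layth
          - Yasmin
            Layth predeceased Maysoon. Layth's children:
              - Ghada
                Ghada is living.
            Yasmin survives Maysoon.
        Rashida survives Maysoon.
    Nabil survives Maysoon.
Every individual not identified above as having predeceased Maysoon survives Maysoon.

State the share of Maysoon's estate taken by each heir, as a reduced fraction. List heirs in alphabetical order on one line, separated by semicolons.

Dalia 1/16; Ghada 1/32; Hamid 1/4; Khalida 1/16; Nabil 1/4; Rashida 1/16; Samir 1/4; Yasmin 1/32

There is no surviving spouse, so the entire estate passes to Maysoon's descendants per stirpes.
The estate is divided into 4 equal shares of 1/4 among Hamid, Umar, Nabil, Samir.
Hamid is living and takes 1/4.
Umar predeceased; the 1/4 allotted to Umar's branch passes to Umar's issue by representation.
The 1/4 is divided into 4 equal shares of 1/16 among Ibtisam, Rashida, Khalida, Dalia.
Ibtisam predeceased; the 1/16 allotted to Ibtisam's branch passes to Ibtisam's issue by representation.
The 1/16 is divided into 2 equal shares of 1/32 among Layth, Yasmin.
Layth predeceased; the 1/32 allotted to Layth's branch passes to Layth's issue by representation.
Ghada is the sole taker at this level and receives the full 1/32.
Yasmin is living and takes 1/32.
Rashida is living and takes 1/16.
Khalida is living and takes 1/16.
Dalia is living and takes 1/16.
Nabil is living and takes 1/4.
Samir is living and takes 1/4.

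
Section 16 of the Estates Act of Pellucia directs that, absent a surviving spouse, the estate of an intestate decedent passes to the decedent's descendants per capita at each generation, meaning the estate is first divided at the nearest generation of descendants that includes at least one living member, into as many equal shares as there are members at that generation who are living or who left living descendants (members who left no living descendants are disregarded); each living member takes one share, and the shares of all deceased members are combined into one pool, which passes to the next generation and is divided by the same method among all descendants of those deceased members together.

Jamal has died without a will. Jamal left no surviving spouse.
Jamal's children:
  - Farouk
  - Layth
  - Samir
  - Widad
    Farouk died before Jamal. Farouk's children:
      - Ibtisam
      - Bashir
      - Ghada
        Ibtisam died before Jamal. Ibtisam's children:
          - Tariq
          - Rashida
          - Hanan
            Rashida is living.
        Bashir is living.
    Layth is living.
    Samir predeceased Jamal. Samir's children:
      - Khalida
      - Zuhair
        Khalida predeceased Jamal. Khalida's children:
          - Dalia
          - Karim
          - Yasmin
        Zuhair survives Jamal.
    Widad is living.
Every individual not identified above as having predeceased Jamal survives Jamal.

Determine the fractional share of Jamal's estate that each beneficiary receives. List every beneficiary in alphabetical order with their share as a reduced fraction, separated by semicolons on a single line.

There is no surviving spouse, so the entire estate passes to Jamal's descendants per capita at each generation.
At generation 1 (Farouk, Layth, Samir, Widad) there are 4 shares of (1)/4 = 1/4 each.
Living: Layth and Widad — each takes 1/4.
Deceased: Farouk and Samir. Their combined 1/2 is pooled and carried to generation 2.
At generation 2 (Ibtisam, Bashir, Ghada, Khalida, Zuhair) there are 5 shares of (1/2)/5 = 1/10 each.
Living: Bashir, Ghada, and Zuhair — each takes 1/10.
Deceased: Ibtisam and Khalida. Their combined 1/5 is pooled and carried to generation 3.
At generation 3 (Tariq, Rashida, Hanan, Dalia, Karim, Yasmin) there are 6 shares of (1/5)/6 = 1/30 each.
Living: Tariq, Rashida, Hanan, Dalia, Karim, and Yasmin — each takes 1/30.

Bashir 1/10; Dalia 1/30; Ghada 1/10; Hanan 1/30; Karim 1/30; Layth 1/4; Rashida 1/30; Tariq 1/30; Widad 1/4; Yasmin 1/30; Zuhair 1/10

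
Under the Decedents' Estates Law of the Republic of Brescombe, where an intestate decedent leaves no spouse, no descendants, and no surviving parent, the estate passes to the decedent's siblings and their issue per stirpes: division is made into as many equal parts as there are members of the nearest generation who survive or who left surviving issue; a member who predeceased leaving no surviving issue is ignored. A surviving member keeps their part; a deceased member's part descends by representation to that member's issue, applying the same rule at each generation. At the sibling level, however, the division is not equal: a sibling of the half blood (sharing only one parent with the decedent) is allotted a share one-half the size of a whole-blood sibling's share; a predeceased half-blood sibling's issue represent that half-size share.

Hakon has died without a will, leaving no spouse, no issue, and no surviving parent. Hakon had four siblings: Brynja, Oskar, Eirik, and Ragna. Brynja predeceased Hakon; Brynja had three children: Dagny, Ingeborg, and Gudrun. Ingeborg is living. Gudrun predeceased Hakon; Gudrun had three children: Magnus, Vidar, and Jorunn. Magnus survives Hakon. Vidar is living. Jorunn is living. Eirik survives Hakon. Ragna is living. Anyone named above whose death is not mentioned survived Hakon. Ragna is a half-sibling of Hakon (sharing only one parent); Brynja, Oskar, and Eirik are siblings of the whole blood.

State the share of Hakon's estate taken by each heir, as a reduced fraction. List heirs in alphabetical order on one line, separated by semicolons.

Dagny 2/21; Eirik 2/7; Ingeborg 2/21; Jorunn 2/63; Magnus 2/63; Oskar 2/7; Ragna 1/7; Vidar 2/63

No spouse, descendants, or parent survives, so the estate passes to Hakon's siblings per stirpes.
Half-blood siblings count for one-half the weight of whole-blood siblings at the initial division.
Dividing 1 in proportion to weights (total weight 7/2): Brynja (weight 1) → 2/7; Oskar (weight 1) → 2/7; Eirik (weight 1) → 2/7; Ragna (weight 1/2) → 1/7.
Brynja predeceased; the 2/7 allotted to Brynja's branch passes to Brynja's issue by representation.
The 2/7 is divided into 3 equal shares of 2/21 among Dagny, Ingeborg, Gudrun.
Dagny is living and takes 2/21.
Ingeborg is living and takes 2/21.
Gudrun predeceased; the 2/21 allotted to Gudrun's branch passes to Gudrun's issue by representation.
The 2/21 is divided into 3 equal shares of 2/63 among Magnus, Vidar, Jorunn.
Magnus is living and takes 2/63.
Vidar is living and takes 2/63.
Jorunn is living and takes 2/63.
Oskar is living and takes 2/7.
Eirik is living and takes 2/7.
Ragna is living and takes 1/7.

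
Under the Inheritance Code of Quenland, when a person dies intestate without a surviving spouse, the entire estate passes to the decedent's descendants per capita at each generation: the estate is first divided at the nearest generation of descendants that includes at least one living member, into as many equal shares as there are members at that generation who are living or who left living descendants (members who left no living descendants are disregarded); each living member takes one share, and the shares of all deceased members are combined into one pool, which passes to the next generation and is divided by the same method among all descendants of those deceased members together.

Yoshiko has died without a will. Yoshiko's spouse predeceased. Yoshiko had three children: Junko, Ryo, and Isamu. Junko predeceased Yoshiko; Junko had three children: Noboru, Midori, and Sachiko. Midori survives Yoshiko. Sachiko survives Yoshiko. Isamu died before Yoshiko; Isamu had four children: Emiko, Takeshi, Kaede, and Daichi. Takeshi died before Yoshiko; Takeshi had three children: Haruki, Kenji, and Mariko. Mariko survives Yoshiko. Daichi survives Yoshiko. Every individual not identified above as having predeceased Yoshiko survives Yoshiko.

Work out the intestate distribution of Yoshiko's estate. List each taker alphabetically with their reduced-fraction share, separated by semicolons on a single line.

There is no surviving spouse, so the entire estate passes to Yoshiko's descendants per capita at each generation.
At generation 1 (Junko, Ryo, Isamu) there are 3 shares of (1)/3 = 1/3 each.
Living: Ryo — each takes 1/3.
Deceased: Junko and Isamu. Their combined 2/3 is pooled and carried to generation 2.
At generation 2 (Noboru, Midori, Sachiko, Emiko, Takeshi, Kaede, Daichi) there are 7 shares of (2/3)/7 = 2/21 each.
Living: Noboru, Midori, Sachiko, Emiko, Kaede, and Daichi — each takes 2/21.
Deceased: Takeshi. That 2/21 share is carried to generation 3.
At generation 3 (Haruki, Kenji, Mariko) there are 3 shares of (2/21)/3 = 2/63 each.
Living: Haruki, Kenji, and Mariko — each takes 2/63.

Daichi 2/21; Emiko 2/21; Haruki 2/63; Kaede 2/21; Kenji 2/63; Mariko 2/63; Midori 2/21; Noboru 2/21; Ryo 1/3; Sachiko 2/21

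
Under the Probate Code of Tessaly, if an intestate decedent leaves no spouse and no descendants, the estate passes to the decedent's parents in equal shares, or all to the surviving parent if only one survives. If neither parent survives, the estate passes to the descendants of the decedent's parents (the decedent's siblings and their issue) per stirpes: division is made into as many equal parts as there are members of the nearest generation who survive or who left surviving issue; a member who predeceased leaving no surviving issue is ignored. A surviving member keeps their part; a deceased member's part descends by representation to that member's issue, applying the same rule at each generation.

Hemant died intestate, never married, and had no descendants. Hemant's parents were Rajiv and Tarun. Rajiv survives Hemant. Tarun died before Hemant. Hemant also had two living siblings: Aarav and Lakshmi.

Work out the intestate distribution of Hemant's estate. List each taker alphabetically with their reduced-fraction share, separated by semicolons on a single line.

Only one parent, Rajiv, survives, so Rajiv takes the entire estate. The siblings take nothing because a surviving parent has priority.

Rajiv 1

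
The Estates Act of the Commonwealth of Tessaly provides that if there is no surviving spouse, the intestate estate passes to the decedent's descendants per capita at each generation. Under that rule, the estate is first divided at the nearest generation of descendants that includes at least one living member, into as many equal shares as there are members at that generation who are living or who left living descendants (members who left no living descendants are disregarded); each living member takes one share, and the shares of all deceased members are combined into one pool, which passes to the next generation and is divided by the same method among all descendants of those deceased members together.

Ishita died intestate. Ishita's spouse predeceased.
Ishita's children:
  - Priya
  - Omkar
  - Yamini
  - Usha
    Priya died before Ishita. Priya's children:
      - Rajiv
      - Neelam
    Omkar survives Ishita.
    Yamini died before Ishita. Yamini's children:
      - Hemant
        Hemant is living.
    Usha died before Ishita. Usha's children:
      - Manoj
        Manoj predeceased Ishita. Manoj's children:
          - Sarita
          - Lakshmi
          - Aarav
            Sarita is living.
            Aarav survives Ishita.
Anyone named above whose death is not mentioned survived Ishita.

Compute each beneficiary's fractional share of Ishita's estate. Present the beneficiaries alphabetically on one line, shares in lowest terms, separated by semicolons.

Aarav 1/16; Hemant 3/16; Lakshmi 1/16; Neelam 3/16; Omkar 1/4; Rajiv 3/16; Sarita 1/16

There is no surviving spouse, so the entire estate passes to Ishita's descendants per capita at each generation.
At generation 1 (Priya, Omkar, Yamini, Usha) there are 4 shares of (1)/4 = 1/4 each.
Living: Omkar — each takes 1/4.
Deceased: Priya, Yamini, and Usha. Their combined 3/4 is pooled and carried to generation 2.
At generation 2 (Rajiv, Neelam, Hemant, Manoj) there are 4 shares of (3/4)/4 = 3/16 each.
Living: Rajiv, Neelam, and Hemant — each takes 3/16.
Deceased: Manoj. That 3/16 share is carried to generation 3.
At generation 3 (Sarita, Lakshmi, Aarav) there are 3 shares of (3/16)/3 = 1/16 each.
Living: Sarita, Lakshmi, and Aarav — each takes 1/16.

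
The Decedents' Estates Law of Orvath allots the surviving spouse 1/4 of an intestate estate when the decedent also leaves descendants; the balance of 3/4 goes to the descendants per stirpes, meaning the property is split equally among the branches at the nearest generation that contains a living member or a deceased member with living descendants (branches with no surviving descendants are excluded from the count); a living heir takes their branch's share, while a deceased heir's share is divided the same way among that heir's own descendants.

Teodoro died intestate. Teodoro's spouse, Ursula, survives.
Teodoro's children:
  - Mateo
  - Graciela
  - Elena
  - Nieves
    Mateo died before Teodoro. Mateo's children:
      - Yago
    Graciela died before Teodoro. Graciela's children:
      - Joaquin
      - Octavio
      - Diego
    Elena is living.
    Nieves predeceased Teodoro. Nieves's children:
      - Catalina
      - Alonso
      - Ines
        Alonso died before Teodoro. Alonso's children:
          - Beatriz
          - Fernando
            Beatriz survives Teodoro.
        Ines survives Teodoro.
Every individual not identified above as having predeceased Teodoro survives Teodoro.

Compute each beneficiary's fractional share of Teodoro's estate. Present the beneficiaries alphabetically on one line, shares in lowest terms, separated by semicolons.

Beatriz 1/32; Catalina 1/16; Diego 1/16; Elena 3/16; Fernando 1/32; Ines 1/16; Joaquin 1/16; Octavio 1/16; Ursula 1/4; Yago 3/16

Ursula, as surviving spouse, takes 1/4.
The remaining 3/4 passes to Teodoro's descendants per stirpes.
The 3/4 is divided into 4 equal shares of 3/16 among Mateo, Graciela, Elena, Nieves.
Mateo predeceased; the 3/16 allotted to Mateo's branch passes to Mateo's issue by representation.
Yago is the sole taker at this level and receives the full 3/16.
Graciela predeceased; the 3/16 allotted to Graciela's branch passes to Graciela's issue by representation.
The 3/16 is divided into 3 equal shares of 1/16 among Joaquin, Octavio, Diego.
Joaquin is living and takes 1/16.
Octavio is living and takes 1/16.
Diego is living and takes 1/16.
Elena is living and takes 3/16.
Nieves predeceased; the 3/16 allotted to Nieves's branch passes to Nieves's issue by representation.
The 3/16 is divided into 3 equal shares of 1/16 among Catalina, Alonso, Ines.
Catalina is living and takes 1/16.
Alonso predeceased; the 1/16 allotted to Alonso's branch passes to Alonso's issue by representation.
The 1/16 is divided into 2 equal shares of 1/32 among Beatriz, Fernando.
Beatriz is living and takes 1/32.
Fernando is living and takes 1/32.
Ines is living and takes 1/16.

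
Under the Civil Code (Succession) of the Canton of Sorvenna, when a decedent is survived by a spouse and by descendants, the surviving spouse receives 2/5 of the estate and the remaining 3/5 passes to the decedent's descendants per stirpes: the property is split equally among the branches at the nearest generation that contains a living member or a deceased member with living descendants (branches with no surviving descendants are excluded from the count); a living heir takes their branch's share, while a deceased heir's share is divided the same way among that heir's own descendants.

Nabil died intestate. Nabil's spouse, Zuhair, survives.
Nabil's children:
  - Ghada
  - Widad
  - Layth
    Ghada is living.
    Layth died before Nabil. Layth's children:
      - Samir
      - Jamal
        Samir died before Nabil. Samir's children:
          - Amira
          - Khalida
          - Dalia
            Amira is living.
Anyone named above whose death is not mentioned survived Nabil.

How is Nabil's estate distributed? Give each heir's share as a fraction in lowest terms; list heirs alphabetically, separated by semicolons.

Zuhair, as surviving spouse, takes 2/5.
The remaining 3/5 passes to Nabil's descendants per stirpes.
The 3/5 is divided into 3 equal shares of 1/5 among Ghada, Widad, Layth.
Ghada is living and takes 1/5.
Widad is living and takes 1/5.
Layth predeceased; the 1/5 allotted to Layth's branch passes to Layth's issue by representation.
The 1/5 is divided into 2 equal shares of 1/10 among Samir, Jamal.
Samir predeceased; the 1/10 allotted to Samir's branch passes to Samir's issue by representation.
The 1/10 is divided into 3 equal shares of 1/30 among Amira, Khalida, Dalia.
Amira is living and takes 1/30.
Khalida is living and takes 1/30.
Dalia is living and takes 1/30.
Jamal is living and takes 1/10.

Amira 1/30; Dalia 1/30; Ghada 1/5; Jamal 1/10; Khalida 1/30; Widad 1/5; Zuhair 2/5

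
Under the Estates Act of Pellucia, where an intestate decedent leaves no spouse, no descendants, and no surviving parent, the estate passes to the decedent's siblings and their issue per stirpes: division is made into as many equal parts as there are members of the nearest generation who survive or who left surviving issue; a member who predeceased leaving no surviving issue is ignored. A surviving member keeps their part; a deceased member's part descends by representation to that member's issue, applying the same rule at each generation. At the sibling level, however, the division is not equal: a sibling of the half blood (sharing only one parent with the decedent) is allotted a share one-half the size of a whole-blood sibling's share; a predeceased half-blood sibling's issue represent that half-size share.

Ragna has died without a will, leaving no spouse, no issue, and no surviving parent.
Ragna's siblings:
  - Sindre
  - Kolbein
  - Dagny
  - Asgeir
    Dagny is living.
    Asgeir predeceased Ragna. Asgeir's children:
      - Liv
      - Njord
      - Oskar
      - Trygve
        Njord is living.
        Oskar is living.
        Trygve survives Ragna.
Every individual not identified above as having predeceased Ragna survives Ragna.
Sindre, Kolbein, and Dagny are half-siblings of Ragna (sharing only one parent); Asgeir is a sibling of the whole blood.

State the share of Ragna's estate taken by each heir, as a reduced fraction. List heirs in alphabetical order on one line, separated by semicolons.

Dagny 1/5; Kolbein 1/5; Liv 1/10; Njord 1/10; Oskar 1/10; Sindre 1/5; Trygve 1/10

No spouse, descendants, or parent survives, so the estate passes to Ragna's siblings per stirpes.
Half-blood siblings count for one-half the weight of whole-blood siblings at the initial division.
Dividing 1 in proportion to weights (total weight 5/2): Sindre (weight 1/2) → 1/5; Kolbein (weight 1/2) → 1/5; Dagny (weight 1/2) → 1/5; Asgeir (weight 1) → 2/5.
Sindre is living and takes 1/5.
Kolbein is living and takes 1/5.
Dagny is living and takes 1/5.
Asgeir predeceased; the 2/5 allotted to Asgeir's branch passes to Asgeir's issue by representation.
The 2/5 is divided into 4 equal shares of 1/10 among Liv, Njord, Oskar, Trygve.
Liv is living and takes 1/10.
Njord is living and takes 1/10.
Oskar is living and takes 1/10.
Trygve is living and takes 1/10.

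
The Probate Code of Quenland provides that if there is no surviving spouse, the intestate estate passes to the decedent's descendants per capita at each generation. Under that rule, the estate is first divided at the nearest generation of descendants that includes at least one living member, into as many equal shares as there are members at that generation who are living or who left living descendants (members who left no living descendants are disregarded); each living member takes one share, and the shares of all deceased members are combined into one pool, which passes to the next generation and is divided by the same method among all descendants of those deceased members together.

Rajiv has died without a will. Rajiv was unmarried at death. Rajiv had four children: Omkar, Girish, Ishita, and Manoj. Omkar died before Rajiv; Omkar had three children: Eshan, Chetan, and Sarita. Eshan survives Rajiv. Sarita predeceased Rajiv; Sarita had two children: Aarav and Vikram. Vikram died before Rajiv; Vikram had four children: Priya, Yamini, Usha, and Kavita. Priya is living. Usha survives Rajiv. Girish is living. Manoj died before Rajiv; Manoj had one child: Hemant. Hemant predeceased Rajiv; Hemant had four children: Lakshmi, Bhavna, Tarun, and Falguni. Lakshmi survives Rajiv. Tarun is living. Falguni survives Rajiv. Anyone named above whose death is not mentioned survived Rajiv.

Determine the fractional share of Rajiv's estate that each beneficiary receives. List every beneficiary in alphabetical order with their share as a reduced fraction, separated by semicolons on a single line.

There is no surviving spouse, so the entire estate passes to Rajiv's descendants per capita at each generation.
At generation 1 (Omkar, Girish, Ishita, Manoj) there are 4 shares of (1)/4 = 1/4 each.
Living: Girish and Ishita — each takes 1/4.
Deceased: Omkar and Manoj. Their combined 1/2 is pooled and carried to generation 2.
At generation 2 (Eshan, Chetan, Sarita, Hemant) there are 4 shares of (1/2)/4 = 1/8 each.
Living: Eshan and Chetan — each takes 1/8.
Deceased: Sarita and Hemant. Their combined 1/4 is pooled and carried to generation 3.
At generation 3 (Aarav, Vikram, Lakshmi, Bhavna, Tarun, Falguni) there are 6 shares of (1/4)/6 = 1/24 each.
Living: Aarav, Lakshmi, Bhavna, Tarun, and Falguni — each takes 1/24.
Deceased: Vikram. That 1/24 share is carried to generation 4.
At generation 4 (Priya, Yamini, Usha, Kavita) there are 4 shares of (1/24)/4 = 1/96 each.
Living: Priya, Yamini, Usha, and Kavita — each takes 1/96.

Aarav 1/24; Bhavna 1/24; Chetan 1/8; Eshan 1/8; Falguni 1/24; Girish 1/4; Ishita 1/4; Kavita 1/96; Lakshmi 1/24; Priya 1/96; Tarun 1/24; Usha 1/96; Yamini 1/96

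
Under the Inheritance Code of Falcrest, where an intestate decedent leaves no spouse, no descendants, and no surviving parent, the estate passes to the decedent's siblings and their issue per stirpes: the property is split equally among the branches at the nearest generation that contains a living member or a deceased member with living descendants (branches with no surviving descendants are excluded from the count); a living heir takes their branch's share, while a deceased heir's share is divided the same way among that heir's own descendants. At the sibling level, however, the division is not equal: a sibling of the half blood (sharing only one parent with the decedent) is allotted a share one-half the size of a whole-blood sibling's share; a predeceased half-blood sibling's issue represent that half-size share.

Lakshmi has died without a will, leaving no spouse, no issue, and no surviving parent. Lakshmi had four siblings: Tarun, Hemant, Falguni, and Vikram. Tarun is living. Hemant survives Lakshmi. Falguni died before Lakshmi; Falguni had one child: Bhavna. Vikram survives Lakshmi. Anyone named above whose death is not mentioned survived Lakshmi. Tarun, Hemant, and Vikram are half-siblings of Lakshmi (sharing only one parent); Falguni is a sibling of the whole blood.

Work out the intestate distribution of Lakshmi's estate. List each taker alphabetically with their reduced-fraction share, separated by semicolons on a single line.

No spouse, descendants, or parent survives, so the estate passes to Lakshmi's siblings per stirpes.
Half-blood siblings count for one-half the weight of whole-blood siblings at the initial division.
Dividing 1 in proportion to weights (total weight 5/2): Tarun (weight 1/2) → 1/5; Hemant (weight 1/2) → 1/5; Falguni (weight 1) → 2/5; Vikram (weight 1/2) → 1/5.
Tarun is living and takes 1/5.
Hemant is living and takes 1/5.
Falguni predeceased; the 2/5 allotted to Falguni's branch passes to Falguni's issue by representation.
Bhavna is the sole taker at this level and receives the full 2/5.
Vikram is living and takes 1/5.

Bhavna 2/5; Hemant 1/5; Tarun 1/5; Vikram 1/5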